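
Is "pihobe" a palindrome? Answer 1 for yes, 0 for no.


Input: pihobe
Reversed: ebohip
  Compare pos 0 ('p') with pos 5 ('e'): MISMATCH
  Compare pos 1 ('i') with pos 4 ('b'): MISMATCH
  Compare pos 2 ('h') with pos 3 ('o'): MISMATCH
Result: not a palindrome

0


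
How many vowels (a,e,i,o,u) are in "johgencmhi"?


Input: johgencmhi
Checking each character:
  'j' at position 0: consonant
  'o' at position 1: vowel (running total: 1)
  'h' at position 2: consonant
  'g' at position 3: consonant
  'e' at position 4: vowel (running total: 2)
  'n' at position 5: consonant
  'c' at position 6: consonant
  'm' at position 7: consonant
  'h' at position 8: consonant
  'i' at position 9: vowel (running total: 3)
Total vowels: 3

3


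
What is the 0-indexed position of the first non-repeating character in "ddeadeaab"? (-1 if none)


Input: ddeadeaab
Character frequencies:
  'a': 3
  'b': 1
  'd': 3
  'e': 2
Scanning left to right for freq == 1:
  Position 0 ('d'): freq=3, skip
  Position 1 ('d'): freq=3, skip
  Position 2 ('e'): freq=2, skip
  Position 3 ('a'): freq=3, skip
  Position 4 ('d'): freq=3, skip
  Position 5 ('e'): freq=2, skip
  Position 6 ('a'): freq=3, skip
  Position 7 ('a'): freq=3, skip
  Position 8 ('b'): unique! => answer = 8

8


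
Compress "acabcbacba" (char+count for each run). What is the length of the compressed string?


Input: acabcbacba
Runs:
  'a' x 1 => "a1"
  'c' x 1 => "c1"
  'a' x 1 => "a1"
  'b' x 1 => "b1"
  'c' x 1 => "c1"
  'b' x 1 => "b1"
  'a' x 1 => "a1"
  'c' x 1 => "c1"
  'b' x 1 => "b1"
  'a' x 1 => "a1"
Compressed: "a1c1a1b1c1b1a1c1b1a1"
Compressed length: 20

20


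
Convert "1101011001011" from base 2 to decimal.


Input: "1101011001011" in base 2
Positional expansion:
  Digit '1' (value 1) x 2^12 = 4096
  Digit '1' (value 1) x 2^11 = 2048
  Digit '0' (value 0) x 2^10 = 0
  Digit '1' (value 1) x 2^9 = 512
  Digit '0' (value 0) x 2^8 = 0
  Digit '1' (value 1) x 2^7 = 128
  Digit '1' (value 1) x 2^6 = 64
  Digit '0' (value 0) x 2^5 = 0
  Digit '0' (value 0) x 2^4 = 0
  Digit '1' (value 1) x 2^3 = 8
  Digit '0' (value 0) x 2^2 = 0
  Digit '1' (value 1) x 2^1 = 2
  Digit '1' (value 1) x 2^0 = 1
Sum = 6859

6859


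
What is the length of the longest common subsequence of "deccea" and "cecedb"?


LCS of "deccea" and "cecedb"
DP table:
           c    e    c    e    d    b
      0    0    0    0    0    0    0
  d   0    0    0    0    0    1    1
  e   0    0    1    1    1    1    1
  c   0    1    1    2    2    2    2
  c   0    1    1    2    2    2    2
  e   0    1    2    2    3    3    3
  a   0    1    2    2    3    3    3
LCS length = dp[6][6] = 3

3


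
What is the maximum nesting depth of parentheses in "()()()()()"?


Input: "()()()()()"
Tracking depth:
  Position 0 '(': depth becomes 1
  Position 1 ')': depth becomes 0
  Position 2 '(': depth becomes 1
  Position 3 ')': depth becomes 0
  Position 4 '(': depth becomes 1
  Position 5 ')': depth becomes 0
  Position 6 '(': depth becomes 1
  Position 7 ')': depth becomes 0
  Position 8 '(': depth becomes 1
  Position 9 ')': depth becomes 0
Maximum depth reached: 1

1


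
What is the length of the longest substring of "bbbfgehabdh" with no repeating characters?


Input: "bbbfgehabdh"
Sliding window (track last position of each char):
  Position 0 ('b'): window [0,0] length 1 -- new best
  Position 1 ('b'): repeat (last at 0), move window start to 1
  Position 1 ('b'): window [1,1] length 1
  Position 2 ('b'): repeat (last at 1), move window start to 2
  Position 2 ('b'): window [2,2] length 1
  Position 3 ('f'): window [2,3] length 2 -- new best
  Position 4 ('g'): window [2,4] length 3 -- new best
  Position 5 ('e'): window [2,5] length 4 -- new best
  Position 6 ('h'): window [2,6] length 5 -- new best
  Position 7 ('a'): window [2,7] length 6 -- new best
  Position 8 ('b'): repeat (last at 2), move window start to 3
  Position 8 ('b'): window [3,8] length 6
  Position 9 ('d'): window [3,9] length 7 -- new best
  Position 10 ('h'): repeat (last at 6), move window start to 7
  Position 10 ('h'): window [7,10] length 4
Longest substring with no repeats: "fgehabd" with length 7

7


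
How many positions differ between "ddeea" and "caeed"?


Comparing "ddeea" and "caeed" position by position:
  Position 0: 'd' vs 'c' => DIFFER
  Position 1: 'd' vs 'a' => DIFFER
  Position 2: 'e' vs 'e' => same
  Position 3: 'e' vs 'e' => same
  Position 4: 'a' vs 'd' => DIFFER
Positions that differ: 3

3


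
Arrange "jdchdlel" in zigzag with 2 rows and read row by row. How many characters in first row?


Zigzag "jdchdlel" into 2 rows:
Placing characters:
  'j' => row 0
  'd' => row 1
  'c' => row 0
  'h' => row 1
  'd' => row 0
  'l' => row 1
  'e' => row 0
  'l' => row 1
Rows:
  Row 0: "jcde"
  Row 1: "dhll"
First row length: 4

4


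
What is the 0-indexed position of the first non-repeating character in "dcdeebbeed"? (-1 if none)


Input: dcdeebbeed
Character frequencies:
  'b': 2
  'c': 1
  'd': 3
  'e': 4
Scanning left to right for freq == 1:
  Position 0 ('d'): freq=3, skip
  Position 1 ('c'): unique! => answer = 1

1


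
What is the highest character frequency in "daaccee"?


Input: daaccee
Character counts:
  'a': 2
  'c': 2
  'd': 1
  'e': 2
Maximum frequency: 2

2


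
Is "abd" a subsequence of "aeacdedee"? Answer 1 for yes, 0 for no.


Check if "abd" is a subsequence of "aeacdedee"
Greedy scan:
  Position 0 ('a'): matches sub[0] = 'a'
  Position 1 ('e'): no match needed
  Position 2 ('a'): no match needed
  Position 3 ('c'): no match needed
  Position 4 ('d'): no match needed
  Position 5 ('e'): no match needed
  Position 6 ('d'): no match needed
  Position 7 ('e'): no match needed
  Position 8 ('e'): no match needed
Only matched 1/3 characters => not a subsequence

0


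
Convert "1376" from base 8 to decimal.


Input: "1376" in base 8
Positional expansion:
  Digit '1' (value 1) x 8^3 = 512
  Digit '3' (value 3) x 8^2 = 192
  Digit '7' (value 7) x 8^1 = 56
  Digit '6' (value 6) x 8^0 = 6
Sum = 766

766


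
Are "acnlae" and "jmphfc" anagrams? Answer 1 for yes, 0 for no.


Strings: "acnlae", "jmphfc"
Sorted first:  aaceln
Sorted second: cfhjmp
Differ at position 0: 'a' vs 'c' => not anagrams

0


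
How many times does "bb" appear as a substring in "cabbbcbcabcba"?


Searching for "bb" in "cabbbcbcabcba"
Scanning each position:
  Position 0: "ca" => no
  Position 1: "ab" => no
  Position 2: "bb" => MATCH
  Position 3: "bb" => MATCH
  Position 4: "bc" => no
  Position 5: "cb" => no
  Position 6: "bc" => no
  Position 7: "ca" => no
  Position 8: "ab" => no
  Position 9: "bc" => no
  Position 10: "cb" => no
  Position 11: "ba" => no
Total occurrences: 2

2


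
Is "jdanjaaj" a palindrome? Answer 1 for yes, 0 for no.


Input: jdanjaaj
Reversed: jaajnadj
  Compare pos 0 ('j') with pos 7 ('j'): match
  Compare pos 1 ('d') with pos 6 ('a'): MISMATCH
  Compare pos 2 ('a') with pos 5 ('a'): match
  Compare pos 3 ('n') with pos 4 ('j'): MISMATCH
Result: not a palindrome

0


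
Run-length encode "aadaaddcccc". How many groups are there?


Input: aadaaddcccc
Scanning for consecutive runs:
  Group 1: 'a' x 2 (positions 0-1)
  Group 2: 'd' x 1 (positions 2-2)
  Group 3: 'a' x 2 (positions 3-4)
  Group 4: 'd' x 2 (positions 5-6)
  Group 5: 'c' x 4 (positions 7-10)
Total groups: 5

5


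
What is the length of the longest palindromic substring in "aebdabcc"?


Input: "aebdabcc"
Checking substrings for palindromes:
  [6:8] "cc" (len 2) => palindrome
Longest palindromic substring: "cc" with length 2

2


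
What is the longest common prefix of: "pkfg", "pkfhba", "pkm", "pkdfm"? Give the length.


Words: pkfg, pkfhba, pkm, pkdfm
  Position 0: all 'p' => match
  Position 1: all 'k' => match
  Position 2: ('f', 'f', 'm', 'd') => mismatch, stop
LCP = "pk" (length 2)

2


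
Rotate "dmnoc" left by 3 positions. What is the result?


Input: "dmnoc", rotate left by 3
First 3 characters: "dmn"
Remaining characters: "oc"
Concatenate remaining + first: "oc" + "dmn" = "ocdmn"

ocdmn


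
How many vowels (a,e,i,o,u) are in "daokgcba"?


Input: daokgcba
Checking each character:
  'd' at position 0: consonant
  'a' at position 1: vowel (running total: 1)
  'o' at position 2: vowel (running total: 2)
  'k' at position 3: consonant
  'g' at position 4: consonant
  'c' at position 5: consonant
  'b' at position 6: consonant
  'a' at position 7: vowel (running total: 3)
Total vowels: 3

3


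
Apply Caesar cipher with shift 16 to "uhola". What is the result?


Caesar cipher: shift "uhola" by 16
  'u' (pos 20) + 16 = pos 10 = 'k'
  'h' (pos 7) + 16 = pos 23 = 'x'
  'o' (pos 14) + 16 = pos 4 = 'e'
  'l' (pos 11) + 16 = pos 1 = 'b'
  'a' (pos 0) + 16 = pos 16 = 'q'
Result: kxebq

kxebq


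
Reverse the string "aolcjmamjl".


Input: aolcjmamjl
Reading characters right to left:
  Position 9: 'l'
  Position 8: 'j'
  Position 7: 'm'
  Position 6: 'a'
  Position 5: 'm'
  Position 4: 'j'
  Position 3: 'c'
  Position 2: 'l'
  Position 1: 'o'
  Position 0: 'a'
Reversed: ljmamjcloa

ljmamjcloa


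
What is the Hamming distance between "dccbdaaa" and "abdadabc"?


Comparing "dccbdaaa" and "abdadabc" position by position:
  Position 0: 'd' vs 'a' => differ
  Position 1: 'c' vs 'b' => differ
  Position 2: 'c' vs 'd' => differ
  Position 3: 'b' vs 'a' => differ
  Position 4: 'd' vs 'd' => same
  Position 5: 'a' vs 'a' => same
  Position 6: 'a' vs 'b' => differ
  Position 7: 'a' vs 'c' => differ
Total differences (Hamming distance): 6

6


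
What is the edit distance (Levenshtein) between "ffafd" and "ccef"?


Computing edit distance: "ffafd" -> "ccef"
DP table:
           c    c    e    f
      0    1    2    3    4
  f   1    1    2    3    3
  f   2    2    2    3    3
  a   3    3    3    3    4
  f   4    4    4    4    3
  d   5    5    5    5    4
Edit distance = dp[5][4] = 4

4


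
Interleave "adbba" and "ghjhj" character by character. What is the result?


Interleaving "adbba" and "ghjhj":
  Position 0: 'a' from first, 'g' from second => "ag"
  Position 1: 'd' from first, 'h' from second => "dh"
  Position 2: 'b' from first, 'j' from second => "bj"
  Position 3: 'b' from first, 'h' from second => "bh"
  Position 4: 'a' from first, 'j' from second => "aj"
Result: agdhbjbhaj

agdhbjbhaj


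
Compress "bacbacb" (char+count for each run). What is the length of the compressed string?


Input: bacbacb
Runs:
  'b' x 1 => "b1"
  'a' x 1 => "a1"
  'c' x 1 => "c1"
  'b' x 1 => "b1"
  'a' x 1 => "a1"
  'c' x 1 => "c1"
  'b' x 1 => "b1"
Compressed: "b1a1c1b1a1c1b1"
Compressed length: 14

14


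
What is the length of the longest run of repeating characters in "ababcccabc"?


Input: "ababcccabc"
Scanning for longest run:
  Position 1 ('b'): new char, reset run to 1
  Position 2 ('a'): new char, reset run to 1
  Position 3 ('b'): new char, reset run to 1
  Position 4 ('c'): new char, reset run to 1
  Position 5 ('c'): continues run of 'c', length=2
  Position 6 ('c'): continues run of 'c', length=3
  Position 7 ('a'): new char, reset run to 1
  Position 8 ('b'): new char, reset run to 1
  Position 9 ('c'): new char, reset run to 1
Longest run: 'c' with length 3

3


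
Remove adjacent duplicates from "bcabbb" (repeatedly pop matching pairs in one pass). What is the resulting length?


Input: bcabbb
Stack-based adjacent duplicate removal:
  Read 'b': push. Stack: b
  Read 'c': push. Stack: bc
  Read 'a': push. Stack: bca
  Read 'b': push. Stack: bcab
  Read 'b': matches stack top 'b' => pop. Stack: bca
  Read 'b': push. Stack: bcab
Final stack: "bcab" (length 4)

4


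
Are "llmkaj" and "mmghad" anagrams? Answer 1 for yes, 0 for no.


Strings: "llmkaj", "mmghad"
Sorted first:  ajkllm
Sorted second: adghmm
Differ at position 1: 'j' vs 'd' => not anagrams

0


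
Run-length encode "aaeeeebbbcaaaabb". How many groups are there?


Input: aaeeeebbbcaaaabb
Scanning for consecutive runs:
  Group 1: 'a' x 2 (positions 0-1)
  Group 2: 'e' x 4 (positions 2-5)
  Group 3: 'b' x 3 (positions 6-8)
  Group 4: 'c' x 1 (positions 9-9)
  Group 5: 'a' x 4 (positions 10-13)
  Group 6: 'b' x 2 (positions 14-15)
Total groups: 6

6


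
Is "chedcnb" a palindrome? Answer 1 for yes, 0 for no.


Input: chedcnb
Reversed: bncdehc
  Compare pos 0 ('c') with pos 6 ('b'): MISMATCH
  Compare pos 1 ('h') with pos 5 ('n'): MISMATCH
  Compare pos 2 ('e') with pos 4 ('c'): MISMATCH
Result: not a palindrome

0


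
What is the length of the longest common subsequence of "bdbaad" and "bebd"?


LCS of "bdbaad" and "bebd"
DP table:
           b    e    b    d
      0    0    0    0    0
  b   0    1    1    1    1
  d   0    1    1    1    2
  b   0    1    1    2    2
  a   0    1    1    2    2
  a   0    1    1    2    2
  d   0    1    1    2    3
LCS length = dp[6][4] = 3

3


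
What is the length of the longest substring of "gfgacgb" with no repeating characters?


Input: "gfgacgb"
Sliding window (track last position of each char):
  Position 0 ('g'): window [0,0] length 1 -- new best
  Position 1 ('f'): window [0,1] length 2 -- new best
  Position 2 ('g'): repeat (last at 0), move window start to 1
  Position 2 ('g'): window [1,2] length 2
  Position 3 ('a'): window [1,3] length 3 -- new best
  Position 4 ('c'): window [1,4] length 4 -- new best
  Position 5 ('g'): repeat (last at 2), move window start to 3
  Position 5 ('g'): window [3,5] length 3
  Position 6 ('b'): window [3,6] length 4
Longest substring with no repeats: "fgac" with length 4

4


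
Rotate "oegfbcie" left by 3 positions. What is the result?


Input: "oegfbcie", rotate left by 3
First 3 characters: "oeg"
Remaining characters: "fbcie"
Concatenate remaining + first: "fbcie" + "oeg" = "fbcieoeg"

fbcieoeg


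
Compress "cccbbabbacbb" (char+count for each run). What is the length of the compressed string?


Input: cccbbabbacbb
Runs:
  'c' x 3 => "c3"
  'b' x 2 => "b2"
  'a' x 1 => "a1"
  'b' x 2 => "b2"
  'a' x 1 => "a1"
  'c' x 1 => "c1"
  'b' x 2 => "b2"
Compressed: "c3b2a1b2a1c1b2"
Compressed length: 14

14


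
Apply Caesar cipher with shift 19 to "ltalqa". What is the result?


Caesar cipher: shift "ltalqa" by 19
  'l' (pos 11) + 19 = pos 4 = 'e'
  't' (pos 19) + 19 = pos 12 = 'm'
  'a' (pos 0) + 19 = pos 19 = 't'
  'l' (pos 11) + 19 = pos 4 = 'e'
  'q' (pos 16) + 19 = pos 9 = 'j'
  'a' (pos 0) + 19 = pos 19 = 't'
Result: emtejt

emtejt


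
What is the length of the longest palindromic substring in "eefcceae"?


Input: "eefcceae"
Checking substrings for palindromes:
  [5:8] "eae" (len 3) => palindrome
  [0:2] "ee" (len 2) => palindrome
  [3:5] "cc" (len 2) => palindrome
Longest palindromic substring: "eae" with length 3

3


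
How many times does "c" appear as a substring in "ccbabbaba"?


Searching for "c" in "ccbabbaba"
Scanning each position:
  Position 0: "c" => MATCH
  Position 1: "c" => MATCH
  Position 2: "b" => no
  Position 3: "a" => no
  Position 4: "b" => no
  Position 5: "b" => no
  Position 6: "a" => no
  Position 7: "b" => no
  Position 8: "a" => no
Total occurrences: 2

2


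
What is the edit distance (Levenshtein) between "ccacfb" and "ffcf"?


Computing edit distance: "ccacfb" -> "ffcf"
DP table:
           f    f    c    f
      0    1    2    3    4
  c   1    1    2    2    3
  c   2    2    2    2    3
  a   3    3    3    3    3
  c   4    4    4    3    4
  f   5    4    4    4    3
  b   6    5    5    5    4
Edit distance = dp[6][4] = 4

4


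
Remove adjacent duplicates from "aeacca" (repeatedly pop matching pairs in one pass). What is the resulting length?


Input: aeacca
Stack-based adjacent duplicate removal:
  Read 'a': push. Stack: a
  Read 'e': push. Stack: ae
  Read 'a': push. Stack: aea
  Read 'c': push. Stack: aeac
  Read 'c': matches stack top 'c' => pop. Stack: aea
  Read 'a': matches stack top 'a' => pop. Stack: ae
Final stack: "ae" (length 2)

2


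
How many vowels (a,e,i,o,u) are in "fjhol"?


Input: fjhol
Checking each character:
  'f' at position 0: consonant
  'j' at position 1: consonant
  'h' at position 2: consonant
  'o' at position 3: vowel (running total: 1)
  'l' at position 4: consonant
Total vowels: 1

1


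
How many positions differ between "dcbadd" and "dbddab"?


Comparing "dcbadd" and "dbddab" position by position:
  Position 0: 'd' vs 'd' => same
  Position 1: 'c' vs 'b' => DIFFER
  Position 2: 'b' vs 'd' => DIFFER
  Position 3: 'a' vs 'd' => DIFFER
  Position 4: 'd' vs 'a' => DIFFER
  Position 5: 'd' vs 'b' => DIFFER
Positions that differ: 5

5


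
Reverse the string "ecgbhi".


Input: ecgbhi
Reading characters right to left:
  Position 5: 'i'
  Position 4: 'h'
  Position 3: 'b'
  Position 2: 'g'
  Position 1: 'c'
  Position 0: 'e'
Reversed: ihbgce

ihbgce


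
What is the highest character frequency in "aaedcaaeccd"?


Input: aaedcaaeccd
Character counts:
  'a': 4
  'c': 3
  'd': 2
  'e': 2
Maximum frequency: 4

4


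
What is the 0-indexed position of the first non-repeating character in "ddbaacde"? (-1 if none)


Input: ddbaacde
Character frequencies:
  'a': 2
  'b': 1
  'c': 1
  'd': 3
  'e': 1
Scanning left to right for freq == 1:
  Position 0 ('d'): freq=3, skip
  Position 1 ('d'): freq=3, skip
  Position 2 ('b'): unique! => answer = 2

2


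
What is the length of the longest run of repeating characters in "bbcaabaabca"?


Input: "bbcaabaabca"
Scanning for longest run:
  Position 1 ('b'): continues run of 'b', length=2
  Position 2 ('c'): new char, reset run to 1
  Position 3 ('a'): new char, reset run to 1
  Position 4 ('a'): continues run of 'a', length=2
  Position 5 ('b'): new char, reset run to 1
  Position 6 ('a'): new char, reset run to 1
  Position 7 ('a'): continues run of 'a', length=2
  Position 8 ('b'): new char, reset run to 1
  Position 9 ('c'): new char, reset run to 1
  Position 10 ('a'): new char, reset run to 1
Longest run: 'b' with length 2

2


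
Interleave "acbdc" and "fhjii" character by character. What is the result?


Interleaving "acbdc" and "fhjii":
  Position 0: 'a' from first, 'f' from second => "af"
  Position 1: 'c' from first, 'h' from second => "ch"
  Position 2: 'b' from first, 'j' from second => "bj"
  Position 3: 'd' from first, 'i' from second => "di"
  Position 4: 'c' from first, 'i' from second => "ci"
Result: afchbjdici

afchbjdici


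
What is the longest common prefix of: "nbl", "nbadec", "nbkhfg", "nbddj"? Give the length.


Words: nbl, nbadec, nbkhfg, nbddj
  Position 0: all 'n' => match
  Position 1: all 'b' => match
  Position 2: ('l', 'a', 'k', 'd') => mismatch, stop
LCP = "nb" (length 2)

2


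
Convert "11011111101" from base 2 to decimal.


Input: "11011111101" in base 2
Positional expansion:
  Digit '1' (value 1) x 2^10 = 1024
  Digit '1' (value 1) x 2^9 = 512
  Digit '0' (value 0) x 2^8 = 0
  Digit '1' (value 1) x 2^7 = 128
  Digit '1' (value 1) x 2^6 = 64
  Digit '1' (value 1) x 2^5 = 32
  Digit '1' (value 1) x 2^4 = 16
  Digit '1' (value 1) x 2^3 = 8
  Digit '1' (value 1) x 2^2 = 4
  Digit '0' (value 0) x 2^1 = 0
  Digit '1' (value 1) x 2^0 = 1
Sum = 1789

1789


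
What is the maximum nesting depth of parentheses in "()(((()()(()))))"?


Input: "()(((()()(()))))"
Tracking depth:
  Position 0 '(': depth becomes 1
  Position 1 ')': depth becomes 0
  Position 2 '(': depth becomes 1
  Position 3 '(': depth becomes 2
  Position 4 '(': depth becomes 3
  Position 5 '(': depth becomes 4
  Position 6 ')': depth becomes 3
  Position 7 '(': depth becomes 4
  Position 8 ')': depth becomes 3
  Position 9 '(': depth becomes 4
  Position 10 '(': depth becomes 5
  Position 11 ')': depth becomes 4
  Position 12 ')': depth becomes 3
  Position 13 ')': depth becomes 2
  Position 14 ')': depth becomes 1
  Position 15 ')': depth becomes 0
Maximum depth reached: 5

5


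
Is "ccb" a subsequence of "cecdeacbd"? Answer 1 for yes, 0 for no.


Check if "ccb" is a subsequence of "cecdeacbd"
Greedy scan:
  Position 0 ('c'): matches sub[0] = 'c'
  Position 1 ('e'): no match needed
  Position 2 ('c'): matches sub[1] = 'c'
  Position 3 ('d'): no match needed
  Position 4 ('e'): no match needed
  Position 5 ('a'): no match needed
  Position 6 ('c'): no match needed
  Position 7 ('b'): matches sub[2] = 'b'
  Position 8 ('d'): no match needed
All 3 characters matched => is a subsequence

1


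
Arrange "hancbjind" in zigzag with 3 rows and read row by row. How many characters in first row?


Zigzag "hancbjind" into 3 rows:
Placing characters:
  'h' => row 0
  'a' => row 1
  'n' => row 2
  'c' => row 1
  'b' => row 0
  'j' => row 1
  'i' => row 2
  'n' => row 1
  'd' => row 0
Rows:
  Row 0: "hbd"
  Row 1: "acjn"
  Row 2: "ni"
First row length: 3

3


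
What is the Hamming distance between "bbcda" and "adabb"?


Comparing "bbcda" and "adabb" position by position:
  Position 0: 'b' vs 'a' => differ
  Position 1: 'b' vs 'd' => differ
  Position 2: 'c' vs 'a' => differ
  Position 3: 'd' vs 'b' => differ
  Position 4: 'a' vs 'b' => differ
Total differences (Hamming distance): 5

5


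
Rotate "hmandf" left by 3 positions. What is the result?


Input: "hmandf", rotate left by 3
First 3 characters: "hma"
Remaining characters: "ndf"
Concatenate remaining + first: "ndf" + "hma" = "ndfhma"

ndfhma


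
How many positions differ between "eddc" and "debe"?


Comparing "eddc" and "debe" position by position:
  Position 0: 'e' vs 'd' => DIFFER
  Position 1: 'd' vs 'e' => DIFFER
  Position 2: 'd' vs 'b' => DIFFER
  Position 3: 'c' vs 'e' => DIFFER
Positions that differ: 4

4


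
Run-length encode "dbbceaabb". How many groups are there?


Input: dbbceaabb
Scanning for consecutive runs:
  Group 1: 'd' x 1 (positions 0-0)
  Group 2: 'b' x 2 (positions 1-2)
  Group 3: 'c' x 1 (positions 3-3)
  Group 4: 'e' x 1 (positions 4-4)
  Group 5: 'a' x 2 (positions 5-6)
  Group 6: 'b' x 2 (positions 7-8)
Total groups: 6

6


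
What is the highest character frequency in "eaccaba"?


Input: eaccaba
Character counts:
  'a': 3
  'b': 1
  'c': 2
  'e': 1
Maximum frequency: 3

3


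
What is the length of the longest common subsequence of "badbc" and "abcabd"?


LCS of "badbc" and "abcabd"
DP table:
           a    b    c    a    b    d
      0    0    0    0    0    0    0
  b   0    0    1    1    1    1    1
  a   0    1    1    1    2    2    2
  d   0    1    1    1    2    2    3
  b   0    1    2    2    2    3    3
  c   0    1    2    3    3    3    3
LCS length = dp[5][6] = 3

3


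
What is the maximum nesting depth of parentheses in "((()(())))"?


Input: "((()(())))"
Tracking depth:
  Position 0 '(': depth becomes 1
  Position 1 '(': depth becomes 2
  Position 2 '(': depth becomes 3
  Position 3 ')': depth becomes 2
  Position 4 '(': depth becomes 3
  Position 5 '(': depth becomes 4
  Position 6 ')': depth becomes 3
  Position 7 ')': depth becomes 2
  Position 8 ')': depth becomes 1
  Position 9 ')': depth becomes 0
Maximum depth reached: 4

4


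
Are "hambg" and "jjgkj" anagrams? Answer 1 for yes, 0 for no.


Strings: "hambg", "jjgkj"
Sorted first:  abghm
Sorted second: gjjjk
Differ at position 0: 'a' vs 'g' => not anagrams

0


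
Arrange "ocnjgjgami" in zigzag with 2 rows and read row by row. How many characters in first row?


Zigzag "ocnjgjgami" into 2 rows:
Placing characters:
  'o' => row 0
  'c' => row 1
  'n' => row 0
  'j' => row 1
  'g' => row 0
  'j' => row 1
  'g' => row 0
  'a' => row 1
  'm' => row 0
  'i' => row 1
Rows:
  Row 0: "onggm"
  Row 1: "cjjai"
First row length: 5

5


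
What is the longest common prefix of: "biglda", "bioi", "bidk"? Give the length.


Words: biglda, bioi, bidk
  Position 0: all 'b' => match
  Position 1: all 'i' => match
  Position 2: ('g', 'o', 'd') => mismatch, stop
LCP = "bi" (length 2)

2


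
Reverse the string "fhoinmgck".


Input: fhoinmgck
Reading characters right to left:
  Position 8: 'k'
  Position 7: 'c'
  Position 6: 'g'
  Position 5: 'm'
  Position 4: 'n'
  Position 3: 'i'
  Position 2: 'o'
  Position 1: 'h'
  Position 0: 'f'
Reversed: kcgmniohf

kcgmniohf


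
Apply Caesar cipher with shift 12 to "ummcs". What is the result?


Caesar cipher: shift "ummcs" by 12
  'u' (pos 20) + 12 = pos 6 = 'g'
  'm' (pos 12) + 12 = pos 24 = 'y'
  'm' (pos 12) + 12 = pos 24 = 'y'
  'c' (pos 2) + 12 = pos 14 = 'o'
  's' (pos 18) + 12 = pos 4 = 'e'
Result: gyyoe

gyyoe


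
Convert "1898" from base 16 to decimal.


Input: "1898" in base 16
Positional expansion:
  Digit '1' (value 1) x 16^3 = 4096
  Digit '8' (value 8) x 16^2 = 2048
  Digit '9' (value 9) x 16^1 = 144
  Digit '8' (value 8) x 16^0 = 8
Sum = 6296

6296


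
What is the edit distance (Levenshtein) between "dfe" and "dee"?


Computing edit distance: "dfe" -> "dee"
DP table:
           d    e    e
      0    1    2    3
  d   1    0    1    2
  f   2    1    1    2
  e   3    2    1    1
Edit distance = dp[3][3] = 1

1


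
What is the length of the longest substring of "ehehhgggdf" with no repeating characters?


Input: "ehehhgggdf"
Sliding window (track last position of each char):
  Position 0 ('e'): window [0,0] length 1 -- new best
  Position 1 ('h'): window [0,1] length 2 -- new best
  Position 2 ('e'): repeat (last at 0), move window start to 1
  Position 2 ('e'): window [1,2] length 2
  Position 3 ('h'): repeat (last at 1), move window start to 2
  Position 3 ('h'): window [2,3] length 2
  Position 4 ('h'): repeat (last at 3), move window start to 4
  Position 4 ('h'): window [4,4] length 1
  Position 5 ('g'): window [4,5] length 2
  Position 6 ('g'): repeat (last at 5), move window start to 6
  Position 6 ('g'): window [6,6] length 1
  Position 7 ('g'): repeat (last at 6), move window start to 7
  Position 7 ('g'): window [7,7] length 1
  Position 8 ('d'): window [7,8] length 2
  Position 9 ('f'): window [7,9] length 3 -- new best
Longest substring with no repeats: "gdf" with length 3

3


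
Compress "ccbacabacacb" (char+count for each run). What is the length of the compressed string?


Input: ccbacabacacb
Runs:
  'c' x 2 => "c2"
  'b' x 1 => "b1"
  'a' x 1 => "a1"
  'c' x 1 => "c1"
  'a' x 1 => "a1"
  'b' x 1 => "b1"
  'a' x 1 => "a1"
  'c' x 1 => "c1"
  'a' x 1 => "a1"
  'c' x 1 => "c1"
  'b' x 1 => "b1"
Compressed: "c2b1a1c1a1b1a1c1a1c1b1"
Compressed length: 22

22


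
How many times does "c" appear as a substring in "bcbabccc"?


Searching for "c" in "bcbabccc"
Scanning each position:
  Position 0: "b" => no
  Position 1: "c" => MATCH
  Position 2: "b" => no
  Position 3: "a" => no
  Position 4: "b" => no
  Position 5: "c" => MATCH
  Position 6: "c" => MATCH
  Position 7: "c" => MATCH
Total occurrences: 4

4


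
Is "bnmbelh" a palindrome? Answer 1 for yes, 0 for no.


Input: bnmbelh
Reversed: hlebmnb
  Compare pos 0 ('b') with pos 6 ('h'): MISMATCH
  Compare pos 1 ('n') with pos 5 ('l'): MISMATCH
  Compare pos 2 ('m') with pos 4 ('e'): MISMATCH
Result: not a palindrome

0


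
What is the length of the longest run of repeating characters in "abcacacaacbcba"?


Input: "abcacacaacbcba"
Scanning for longest run:
  Position 1 ('b'): new char, reset run to 1
  Position 2 ('c'): new char, reset run to 1
  Position 3 ('a'): new char, reset run to 1
  Position 4 ('c'): new char, reset run to 1
  Position 5 ('a'): new char, reset run to 1
  Position 6 ('c'): new char, reset run to 1
  Position 7 ('a'): new char, reset run to 1
  Position 8 ('a'): continues run of 'a', length=2
  Position 9 ('c'): new char, reset run to 1
  Position 10 ('b'): new char, reset run to 1
  Position 11 ('c'): new char, reset run to 1
  Position 12 ('b'): new char, reset run to 1
  Position 13 ('a'): new char, reset run to 1
Longest run: 'a' with length 2

2


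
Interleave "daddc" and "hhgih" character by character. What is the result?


Interleaving "daddc" and "hhgih":
  Position 0: 'd' from first, 'h' from second => "dh"
  Position 1: 'a' from first, 'h' from second => "ah"
  Position 2: 'd' from first, 'g' from second => "dg"
  Position 3: 'd' from first, 'i' from second => "di"
  Position 4: 'c' from first, 'h' from second => "ch"
Result: dhahdgdich

dhahdgdich


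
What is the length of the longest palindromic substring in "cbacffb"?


Input: "cbacffb"
Checking substrings for palindromes:
  [4:6] "ff" (len 2) => palindrome
Longest palindromic substring: "ff" with length 2

2


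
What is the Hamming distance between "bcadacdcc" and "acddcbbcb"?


Comparing "bcadacdcc" and "acddcbbcb" position by position:
  Position 0: 'b' vs 'a' => differ
  Position 1: 'c' vs 'c' => same
  Position 2: 'a' vs 'd' => differ
  Position 3: 'd' vs 'd' => same
  Position 4: 'a' vs 'c' => differ
  Position 5: 'c' vs 'b' => differ
  Position 6: 'd' vs 'b' => differ
  Position 7: 'c' vs 'c' => same
  Position 8: 'c' vs 'b' => differ
Total differences (Hamming distance): 6

6


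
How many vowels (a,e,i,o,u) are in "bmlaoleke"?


Input: bmlaoleke
Checking each character:
  'b' at position 0: consonant
  'm' at position 1: consonant
  'l' at position 2: consonant
  'a' at position 3: vowel (running total: 1)
  'o' at position 4: vowel (running total: 2)
  'l' at position 5: consonant
  'e' at position 6: vowel (running total: 3)
  'k' at position 7: consonant
  'e' at position 8: vowel (running total: 4)
Total vowels: 4

4


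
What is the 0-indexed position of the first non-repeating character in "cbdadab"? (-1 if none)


Input: cbdadab
Character frequencies:
  'a': 2
  'b': 2
  'c': 1
  'd': 2
Scanning left to right for freq == 1:
  Position 0 ('c'): unique! => answer = 0

0


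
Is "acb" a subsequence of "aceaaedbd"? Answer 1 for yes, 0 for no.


Check if "acb" is a subsequence of "aceaaedbd"
Greedy scan:
  Position 0 ('a'): matches sub[0] = 'a'
  Position 1 ('c'): matches sub[1] = 'c'
  Position 2 ('e'): no match needed
  Position 3 ('a'): no match needed
  Position 4 ('a'): no match needed
  Position 5 ('e'): no match needed
  Position 6 ('d'): no match needed
  Position 7 ('b'): matches sub[2] = 'b'
  Position 8 ('d'): no match needed
All 3 characters matched => is a subsequence

1


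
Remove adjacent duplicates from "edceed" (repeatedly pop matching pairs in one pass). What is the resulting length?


Input: edceed
Stack-based adjacent duplicate removal:
  Read 'e': push. Stack: e
  Read 'd': push. Stack: ed
  Read 'c': push. Stack: edc
  Read 'e': push. Stack: edce
  Read 'e': matches stack top 'e' => pop. Stack: edc
  Read 'd': push. Stack: edcd
Final stack: "edcd" (length 4)

4


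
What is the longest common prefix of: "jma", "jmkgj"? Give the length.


Words: jma, jmkgj
  Position 0: all 'j' => match
  Position 1: all 'm' => match
  Position 2: ('a', 'k') => mismatch, stop
LCP = "jm" (length 2)

2


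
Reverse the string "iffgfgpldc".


Input: iffgfgpldc
Reading characters right to left:
  Position 9: 'c'
  Position 8: 'd'
  Position 7: 'l'
  Position 6: 'p'
  Position 5: 'g'
  Position 4: 'f'
  Position 3: 'g'
  Position 2: 'f'
  Position 1: 'f'
  Position 0: 'i'
Reversed: cdlpgfgffi

cdlpgfgffi


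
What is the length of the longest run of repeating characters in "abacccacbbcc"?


Input: "abacccacbbcc"
Scanning for longest run:
  Position 1 ('b'): new char, reset run to 1
  Position 2 ('a'): new char, reset run to 1
  Position 3 ('c'): new char, reset run to 1
  Position 4 ('c'): continues run of 'c', length=2
  Position 5 ('c'): continues run of 'c', length=3
  Position 6 ('a'): new char, reset run to 1
  Position 7 ('c'): new char, reset run to 1
  Position 8 ('b'): new char, reset run to 1
  Position 9 ('b'): continues run of 'b', length=2
  Position 10 ('c'): new char, reset run to 1
  Position 11 ('c'): continues run of 'c', length=2
Longest run: 'c' with length 3

3


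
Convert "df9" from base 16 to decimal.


Input: "df9" in base 16
Positional expansion:
  Digit 'd' (value 13) x 16^2 = 3328
  Digit 'f' (value 15) x 16^1 = 240
  Digit '9' (value 9) x 16^0 = 9
Sum = 3577

3577


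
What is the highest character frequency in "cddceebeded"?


Input: cddceebeded
Character counts:
  'b': 1
  'c': 2
  'd': 4
  'e': 4
Maximum frequency: 4

4


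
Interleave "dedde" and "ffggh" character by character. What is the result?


Interleaving "dedde" and "ffggh":
  Position 0: 'd' from first, 'f' from second => "df"
  Position 1: 'e' from first, 'f' from second => "ef"
  Position 2: 'd' from first, 'g' from second => "dg"
  Position 3: 'd' from first, 'g' from second => "dg"
  Position 4: 'e' from first, 'h' from second => "eh"
Result: dfefdgdgeh

dfefdgdgeh


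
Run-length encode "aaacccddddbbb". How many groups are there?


Input: aaacccddddbbb
Scanning for consecutive runs:
  Group 1: 'a' x 3 (positions 0-2)
  Group 2: 'c' x 3 (positions 3-5)
  Group 3: 'd' x 4 (positions 6-9)
  Group 4: 'b' x 3 (positions 10-12)
Total groups: 4

4


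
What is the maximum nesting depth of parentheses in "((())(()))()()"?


Input: "((())(()))()()"
Tracking depth:
  Position 0 '(': depth becomes 1
  Position 1 '(': depth becomes 2
  Position 2 '(': depth becomes 3
  Position 3 ')': depth becomes 2
  Position 4 ')': depth becomes 1
  Position 5 '(': depth becomes 2
  Position 6 '(': depth becomes 3
  Position 7 ')': depth becomes 2
  Position 8 ')': depth becomes 1
  Position 9 ')': depth becomes 0
  Position 10 '(': depth becomes 1
  Position 11 ')': depth becomes 0
  Position 12 '(': depth becomes 1
  Position 13 ')': depth becomes 0
Maximum depth reached: 3

3


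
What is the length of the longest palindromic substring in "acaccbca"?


Input: "acaccbca"
Checking substrings for palindromes:
  [0:3] "aca" (len 3) => palindrome
  [1:4] "cac" (len 3) => palindrome
  [4:7] "cbc" (len 3) => palindrome
  [3:5] "cc" (len 2) => palindrome
Longest palindromic substring: "aca" with length 3

3


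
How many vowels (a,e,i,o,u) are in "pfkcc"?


Input: pfkcc
Checking each character:
  'p' at position 0: consonant
  'f' at position 1: consonant
  'k' at position 2: consonant
  'c' at position 3: consonant
  'c' at position 4: consonant
Total vowels: 0

0


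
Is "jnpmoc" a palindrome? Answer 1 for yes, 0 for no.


Input: jnpmoc
Reversed: compnj
  Compare pos 0 ('j') with pos 5 ('c'): MISMATCH
  Compare pos 1 ('n') with pos 4 ('o'): MISMATCH
  Compare pos 2 ('p') with pos 3 ('m'): MISMATCH
Result: not a palindrome

0


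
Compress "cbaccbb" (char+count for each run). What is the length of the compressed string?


Input: cbaccbb
Runs:
  'c' x 1 => "c1"
  'b' x 1 => "b1"
  'a' x 1 => "a1"
  'c' x 2 => "c2"
  'b' x 2 => "b2"
Compressed: "c1b1a1c2b2"
Compressed length: 10

10


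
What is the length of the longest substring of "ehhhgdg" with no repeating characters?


Input: "ehhhgdg"
Sliding window (track last position of each char):
  Position 0 ('e'): window [0,0] length 1 -- new best
  Position 1 ('h'): window [0,1] length 2 -- new best
  Position 2 ('h'): repeat (last at 1), move window start to 2
  Position 2 ('h'): window [2,2] length 1
  Position 3 ('h'): repeat (last at 2), move window start to 3
  Position 3 ('h'): window [3,3] length 1
  Position 4 ('g'): window [3,4] length 2
  Position 5 ('d'): window [3,5] length 3 -- new best
  Position 6 ('g'): repeat (last at 4), move window start to 5
  Position 6 ('g'): window [5,6] length 2
Longest substring with no repeats: "hgd" with length 3

3


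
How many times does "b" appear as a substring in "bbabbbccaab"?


Searching for "b" in "bbabbbccaab"
Scanning each position:
  Position 0: "b" => MATCH
  Position 1: "b" => MATCH
  Position 2: "a" => no
  Position 3: "b" => MATCH
  Position 4: "b" => MATCH
  Position 5: "b" => MATCH
  Position 6: "c" => no
  Position 7: "c" => no
  Position 8: "a" => no
  Position 9: "a" => no
  Position 10: "b" => MATCH
Total occurrences: 6

6


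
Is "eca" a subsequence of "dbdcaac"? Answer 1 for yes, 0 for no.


Check if "eca" is a subsequence of "dbdcaac"
Greedy scan:
  Position 0 ('d'): no match needed
  Position 1 ('b'): no match needed
  Position 2 ('d'): no match needed
  Position 3 ('c'): no match needed
  Position 4 ('a'): no match needed
  Position 5 ('a'): no match needed
  Position 6 ('c'): no match needed
Only matched 0/3 characters => not a subsequence

0


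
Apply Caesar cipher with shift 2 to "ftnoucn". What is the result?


Caesar cipher: shift "ftnoucn" by 2
  'f' (pos 5) + 2 = pos 7 = 'h'
  't' (pos 19) + 2 = pos 21 = 'v'
  'n' (pos 13) + 2 = pos 15 = 'p'
  'o' (pos 14) + 2 = pos 16 = 'q'
  'u' (pos 20) + 2 = pos 22 = 'w'
  'c' (pos 2) + 2 = pos 4 = 'e'
  'n' (pos 13) + 2 = pos 15 = 'p'
Result: hvpqwep

hvpqwep


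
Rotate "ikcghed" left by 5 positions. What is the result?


Input: "ikcghed", rotate left by 5
First 5 characters: "ikcgh"
Remaining characters: "ed"
Concatenate remaining + first: "ed" + "ikcgh" = "edikcgh"

edikcgh


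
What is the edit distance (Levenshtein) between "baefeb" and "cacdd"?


Computing edit distance: "baefeb" -> "cacdd"
DP table:
           c    a    c    d    d
      0    1    2    3    4    5
  b   1    1    2    3    4    5
  a   2    2    1    2    3    4
  e   3    3    2    2    3    4
  f   4    4    3    3    3    4
  e   5    5    4    4    4    4
  b   6    6    5    5    5    5
Edit distance = dp[6][5] = 5

5


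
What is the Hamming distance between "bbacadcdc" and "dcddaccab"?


Comparing "bbacadcdc" and "dcddaccab" position by position:
  Position 0: 'b' vs 'd' => differ
  Position 1: 'b' vs 'c' => differ
  Position 2: 'a' vs 'd' => differ
  Position 3: 'c' vs 'd' => differ
  Position 4: 'a' vs 'a' => same
  Position 5: 'd' vs 'c' => differ
  Position 6: 'c' vs 'c' => same
  Position 7: 'd' vs 'a' => differ
  Position 8: 'c' vs 'b' => differ
Total differences (Hamming distance): 7

7


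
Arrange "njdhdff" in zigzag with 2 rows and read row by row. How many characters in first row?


Zigzag "njdhdff" into 2 rows:
Placing characters:
  'n' => row 0
  'j' => row 1
  'd' => row 0
  'h' => row 1
  'd' => row 0
  'f' => row 1
  'f' => row 0
Rows:
  Row 0: "nddf"
  Row 1: "jhf"
First row length: 4

4


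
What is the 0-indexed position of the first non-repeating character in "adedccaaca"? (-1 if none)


Input: adedccaaca
Character frequencies:
  'a': 4
  'c': 3
  'd': 2
  'e': 1
Scanning left to right for freq == 1:
  Position 0 ('a'): freq=4, skip
  Position 1 ('d'): freq=2, skip
  Position 2 ('e'): unique! => answer = 2

2


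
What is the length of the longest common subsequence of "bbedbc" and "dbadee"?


LCS of "bbedbc" and "dbadee"
DP table:
           d    b    a    d    e    e
      0    0    0    0    0    0    0
  b   0    0    1    1    1    1    1
  b   0    0    1    1    1    1    1
  e   0    0    1    1    1    2    2
  d   0    1    1    1    2    2    2
  b   0    1    2    2    2    2    2
  c   0    1    2    2    2    2    2
LCS length = dp[6][6] = 2

2


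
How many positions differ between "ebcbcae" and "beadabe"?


Comparing "ebcbcae" and "beadabe" position by position:
  Position 0: 'e' vs 'b' => DIFFER
  Position 1: 'b' vs 'e' => DIFFER
  Position 2: 'c' vs 'a' => DIFFER
  Position 3: 'b' vs 'd' => DIFFER
  Position 4: 'c' vs 'a' => DIFFER
  Position 5: 'a' vs 'b' => DIFFER
  Position 6: 'e' vs 'e' => same
Positions that differ: 6

6


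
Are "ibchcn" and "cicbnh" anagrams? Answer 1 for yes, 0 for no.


Strings: "ibchcn", "cicbnh"
Sorted first:  bcchin
Sorted second: bcchin
Sorted forms match => anagrams

1


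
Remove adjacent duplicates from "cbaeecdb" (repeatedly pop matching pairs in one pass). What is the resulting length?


Input: cbaeecdb
Stack-based adjacent duplicate removal:
  Read 'c': push. Stack: c
  Read 'b': push. Stack: cb
  Read 'a': push. Stack: cba
  Read 'e': push. Stack: cbae
  Read 'e': matches stack top 'e' => pop. Stack: cba
  Read 'c': push. Stack: cbac
  Read 'd': push. Stack: cbacd
  Read 'b': push. Stack: cbacdb
Final stack: "cbacdb" (length 6)

6


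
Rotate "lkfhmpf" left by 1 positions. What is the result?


Input: "lkfhmpf", rotate left by 1
First 1 characters: "l"
Remaining characters: "kfhmpf"
Concatenate remaining + first: "kfhmpf" + "l" = "kfhmpfl"

kfhmpfl
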